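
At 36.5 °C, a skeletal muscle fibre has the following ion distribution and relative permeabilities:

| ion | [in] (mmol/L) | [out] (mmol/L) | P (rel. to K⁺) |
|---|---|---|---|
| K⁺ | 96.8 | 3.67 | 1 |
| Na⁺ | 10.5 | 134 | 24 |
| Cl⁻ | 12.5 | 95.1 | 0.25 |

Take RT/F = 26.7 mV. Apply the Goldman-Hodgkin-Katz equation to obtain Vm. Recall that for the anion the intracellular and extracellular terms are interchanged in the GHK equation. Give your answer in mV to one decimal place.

57.6 mV

Vm = 26.7 · ln[(Σ P·[cation]ₒ + Σ P·[anion]ᵢ) / (Σ P·[cation]ᵢ + Σ P·[anion]ₒ)]
Numerator = 1×3.67 + 24×134 + 0.25×12.5 = 3223
Denominator = 1×96.8 + 24×10.5 + 0.25×95.1 = 372.6
Vm = 26.7 · ln(8.6501) = 26.7 × (2.1576) = 57.61 mV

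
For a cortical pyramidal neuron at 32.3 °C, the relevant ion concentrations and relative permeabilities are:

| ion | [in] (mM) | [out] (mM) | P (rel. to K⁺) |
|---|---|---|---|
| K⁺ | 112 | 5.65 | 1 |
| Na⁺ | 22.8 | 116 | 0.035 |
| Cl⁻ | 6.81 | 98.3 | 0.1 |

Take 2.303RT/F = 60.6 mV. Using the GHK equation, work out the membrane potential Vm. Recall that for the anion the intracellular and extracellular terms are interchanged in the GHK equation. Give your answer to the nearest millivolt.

Vm = 60.6 · log₁₀[(Σ P·[cation]ₒ + Σ P·[anion]ᵢ) / (Σ P·[cation]ᵢ + Σ P·[anion]ₒ)]
Numerator = 1×5.65 + 0.035×116 + 0.1×6.81 = 10.39
Denominator = 1×112 + 0.035×22.8 + 0.1×98.3 = 122.6
Vm = 60.6 · log₁₀(0.084736) = 60.6 × (-1.0719) = -64.96 mV

-65 mV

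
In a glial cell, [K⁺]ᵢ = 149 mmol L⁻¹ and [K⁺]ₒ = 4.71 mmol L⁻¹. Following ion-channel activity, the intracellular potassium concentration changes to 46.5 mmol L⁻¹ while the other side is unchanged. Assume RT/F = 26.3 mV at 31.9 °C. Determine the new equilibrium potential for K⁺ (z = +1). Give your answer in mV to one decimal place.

After the shift: [K⁺]_out = 4.71, [K⁺]_in = 46.5 mmol L⁻¹.
E_new = (26.3/1)·ln(4.71/46.5) = 26.30 · (-2.2898) = -60.22 mV

-60.2 mV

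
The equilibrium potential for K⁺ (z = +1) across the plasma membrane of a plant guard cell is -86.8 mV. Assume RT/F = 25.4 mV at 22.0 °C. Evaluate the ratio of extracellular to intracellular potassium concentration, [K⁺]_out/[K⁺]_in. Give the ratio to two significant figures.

ln([out]/[in]) = E·z/(25.4) = -86.8 × 1 / 25.4 = -3.4173
[out]/[in] = e^(-3.4173) = 0.0328

0.033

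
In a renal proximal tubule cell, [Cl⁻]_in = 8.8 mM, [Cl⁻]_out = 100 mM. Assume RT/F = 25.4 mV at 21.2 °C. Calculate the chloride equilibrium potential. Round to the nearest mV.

-62 mV

E = (25.4/z) · ln([Cl⁻]_out/[Cl⁻]_in) with z = -1.
For an anion, dividing by z = -1 reverses the sign.
= (25.4/-1) · ln(100/8.8) = -25.40 · ln(11.36)
= -25.40 · (2.4304) = -61.73 mV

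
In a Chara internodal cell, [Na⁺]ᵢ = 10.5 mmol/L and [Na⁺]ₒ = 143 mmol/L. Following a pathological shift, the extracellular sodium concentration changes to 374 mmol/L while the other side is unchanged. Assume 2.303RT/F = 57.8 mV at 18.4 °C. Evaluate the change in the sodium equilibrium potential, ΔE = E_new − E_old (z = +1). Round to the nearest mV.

24 mV

E_old = (57.8/1)·log₁₀(143/10.5) = 65.55 mV
E_new = (57.8/1)·log₁₀(374/10.5) = 89.69 mV
ΔE = 89.69 − (65.55) = 24.13 mV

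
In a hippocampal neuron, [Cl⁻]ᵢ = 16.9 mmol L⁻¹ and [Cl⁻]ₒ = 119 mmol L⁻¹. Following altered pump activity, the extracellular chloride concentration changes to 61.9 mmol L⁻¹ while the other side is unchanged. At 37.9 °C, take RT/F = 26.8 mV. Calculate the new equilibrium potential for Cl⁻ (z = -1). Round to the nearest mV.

After the shift: [Cl⁻]_out = 61.9, [Cl⁻]_in = 16.9 mmol L⁻¹.
E_new = (26.8/-1)·ln(61.9/16.9) = -26.80 · (1.2982) = -34.79 mV

-35 mV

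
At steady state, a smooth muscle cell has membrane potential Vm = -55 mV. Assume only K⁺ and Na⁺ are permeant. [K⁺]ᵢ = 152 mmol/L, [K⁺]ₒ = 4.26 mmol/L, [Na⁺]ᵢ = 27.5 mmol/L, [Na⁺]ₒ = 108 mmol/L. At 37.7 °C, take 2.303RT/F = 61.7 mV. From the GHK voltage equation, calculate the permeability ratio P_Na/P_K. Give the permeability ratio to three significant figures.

0.146

Let α = P_Na/P_K. GHK: Vm = 61.7·log₁₀[(Kₒ + α·Naₒ)/(Kᵢ + α·Naᵢ)].
10^(Vm/61.7) = 10^(-55.0/61.7) = 0.12841
So 0.12841·(Kᵢ + α·Naᵢ) = Kₒ + α·Naₒ → α = (0.12841·152.0 − 4.26) / (108.0 − 0.12841·27.5)
α = (19.52 − 4.26) / (108.0 − 3.531) = 15.26/104.5 = 0.1461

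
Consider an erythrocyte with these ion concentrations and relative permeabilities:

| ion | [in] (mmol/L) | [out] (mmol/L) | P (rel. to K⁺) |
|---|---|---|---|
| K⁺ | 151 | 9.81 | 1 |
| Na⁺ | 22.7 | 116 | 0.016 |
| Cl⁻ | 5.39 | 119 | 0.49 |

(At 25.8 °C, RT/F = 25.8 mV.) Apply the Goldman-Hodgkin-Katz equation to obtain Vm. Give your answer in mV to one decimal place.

-69.3 mV

Vm = 25.8 · ln[(Σ P·[cation]ₒ + Σ P·[anion]ᵢ) / (Σ P·[cation]ᵢ + Σ P·[anion]ₒ)]
Numerator = 1×9.81 + 0.016×116 + 0.49×5.39 = 14.31
Denominator = 1×151 + 0.016×22.7 + 0.49×119 = 209.7
Vm = 25.8 · ln(0.068235) = 25.8 × (-2.6848) = -69.27 mV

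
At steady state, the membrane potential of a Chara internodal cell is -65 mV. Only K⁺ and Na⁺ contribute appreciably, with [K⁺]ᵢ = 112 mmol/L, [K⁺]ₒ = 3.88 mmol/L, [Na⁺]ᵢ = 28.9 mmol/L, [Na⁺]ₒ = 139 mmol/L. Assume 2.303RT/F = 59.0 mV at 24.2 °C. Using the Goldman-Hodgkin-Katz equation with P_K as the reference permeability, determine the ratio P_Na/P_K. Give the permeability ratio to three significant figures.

Let α = P_Na/P_K. GHK: Vm = 59.0·log₁₀[(Kₒ + α·Naₒ)/(Kᵢ + α·Naᵢ)].
10^(Vm/59.0) = 10^(-65.0/59.0) = 0.079123
So 0.079123·(Kᵢ + α·Naᵢ) = Kₒ + α·Naₒ → α = (0.079123·112.0 − 3.88) / (139.0 − 0.079123·28.9)
α = (8.862 − 3.88) / (139.0 − 2.287) = 4.982/136.7 = 0.03644

0.0364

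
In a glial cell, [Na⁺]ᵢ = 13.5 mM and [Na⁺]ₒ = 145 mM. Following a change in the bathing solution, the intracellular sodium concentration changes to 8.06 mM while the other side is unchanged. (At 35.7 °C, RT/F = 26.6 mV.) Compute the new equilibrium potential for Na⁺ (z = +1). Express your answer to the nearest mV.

After the shift: [Na⁺]_out = 145, [Na⁺]_in = 8.06 mM.
E_new = (26.6/1)·ln(145/8.06) = 26.60 · (2.8898) = 76.87 mV

77 mV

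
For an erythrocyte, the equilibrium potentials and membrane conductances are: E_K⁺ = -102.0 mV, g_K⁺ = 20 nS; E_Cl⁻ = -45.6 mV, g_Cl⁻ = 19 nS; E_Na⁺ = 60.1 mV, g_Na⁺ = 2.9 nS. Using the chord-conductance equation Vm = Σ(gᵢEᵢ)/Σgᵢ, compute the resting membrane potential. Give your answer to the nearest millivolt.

-65 mV

Σ gᵢEᵢ = 20·(-102.0) + 19·(-45.6) + 2.9·(60.1) = -2732.11
Σ gᵢ = 20 + 19 + 2.9 = 41.9
Vm = -2732.11 / 41.9 = -65.21 mV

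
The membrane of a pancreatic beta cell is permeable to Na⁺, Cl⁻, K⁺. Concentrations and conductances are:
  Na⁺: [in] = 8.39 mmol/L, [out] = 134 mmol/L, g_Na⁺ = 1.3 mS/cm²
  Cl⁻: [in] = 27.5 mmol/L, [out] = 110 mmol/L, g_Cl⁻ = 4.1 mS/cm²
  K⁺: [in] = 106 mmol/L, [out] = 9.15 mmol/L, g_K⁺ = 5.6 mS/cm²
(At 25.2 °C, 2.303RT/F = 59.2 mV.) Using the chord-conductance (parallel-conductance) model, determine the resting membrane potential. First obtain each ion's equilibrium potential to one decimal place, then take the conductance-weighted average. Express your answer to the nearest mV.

-37 mV

E_Na⁺ = (59.2/1)·log₁₀(134/8.39) = 71.2 mV
E_Cl⁻ = (59.2/-1)·log₁₀(110/27.5) = -35.6 mV
E_K⁺ = (59.2/1)·log₁₀(9.15/106) = -63.0 mV
Vm = (Σ gᵢEᵢ)/(Σ gᵢ) = (1.3·71.2 + 4.1·-35.6 + 5.6·-63.0) / (1.3 + 4.1 + 5.6)
= -406.20 / 11 = -36.93 mV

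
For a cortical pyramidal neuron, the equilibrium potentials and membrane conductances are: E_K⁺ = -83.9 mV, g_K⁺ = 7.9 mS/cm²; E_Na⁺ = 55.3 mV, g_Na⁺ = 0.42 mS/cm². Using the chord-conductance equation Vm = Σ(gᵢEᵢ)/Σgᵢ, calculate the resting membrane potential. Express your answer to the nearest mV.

Σ gᵢEᵢ = 7.9·(-83.9) + 0.42·(55.3) = -639.58
Σ gᵢ = 7.9 + 0.42 = 8.32
Vm = -639.58 / 8.32 = -76.87 mV

-77 mV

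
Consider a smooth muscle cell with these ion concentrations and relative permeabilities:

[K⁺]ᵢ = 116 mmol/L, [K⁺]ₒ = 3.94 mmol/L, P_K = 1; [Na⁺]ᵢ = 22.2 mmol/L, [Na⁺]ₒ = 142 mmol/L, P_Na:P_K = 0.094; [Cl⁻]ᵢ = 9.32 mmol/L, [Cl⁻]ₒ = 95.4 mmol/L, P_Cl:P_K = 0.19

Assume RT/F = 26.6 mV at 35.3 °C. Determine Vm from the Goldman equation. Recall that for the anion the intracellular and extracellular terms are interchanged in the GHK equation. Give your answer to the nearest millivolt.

Vm = 26.6 · ln[(Σ P·[cation]ₒ + Σ P·[anion]ᵢ) / (Σ P·[cation]ᵢ + Σ P·[anion]ₒ)]
Numerator = 1×3.94 + 0.094×142 + 0.19×9.32 = 19.06
Denominator = 1×116 + 0.094×22.2 + 0.19×95.4 = 136.2
Vm = 26.6 · ln(0.13992) = 26.6 × (-1.9667) = -52.31 mV

-52 mV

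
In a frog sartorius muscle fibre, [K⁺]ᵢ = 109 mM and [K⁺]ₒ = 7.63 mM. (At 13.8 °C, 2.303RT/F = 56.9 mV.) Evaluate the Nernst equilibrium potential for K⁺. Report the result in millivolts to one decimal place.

E = (56.9/z) · log₁₀([K⁺]_out/[K⁺]_in) with z = +1.
= (56.9/1) · log₁₀(7.63/109) = 56.90 · log₁₀(0.07)
= 56.90 · (-1.1549) = -65.71 mV

-65.7 mV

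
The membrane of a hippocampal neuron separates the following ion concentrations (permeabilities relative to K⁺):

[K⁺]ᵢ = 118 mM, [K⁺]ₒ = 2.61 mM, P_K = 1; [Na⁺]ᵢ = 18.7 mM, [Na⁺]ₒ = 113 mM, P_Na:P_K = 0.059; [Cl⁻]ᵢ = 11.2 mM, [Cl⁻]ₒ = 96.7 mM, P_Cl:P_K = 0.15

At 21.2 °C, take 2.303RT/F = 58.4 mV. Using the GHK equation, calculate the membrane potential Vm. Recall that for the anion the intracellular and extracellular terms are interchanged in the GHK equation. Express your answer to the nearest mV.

-63 mV

Vm = 58.4 · log₁₀[(Σ P·[cation]ₒ + Σ P·[anion]ᵢ) / (Σ P·[cation]ᵢ + Σ P·[anion]ₒ)]
Numerator = 1×2.61 + 0.059×113 + 0.15×11.2 = 10.96
Denominator = 1×118 + 0.059×18.7 + 0.15×96.7 = 133.6
Vm = 58.4 · log₁₀(0.082008) = 58.4 × (-1.0861) = -63.43 mV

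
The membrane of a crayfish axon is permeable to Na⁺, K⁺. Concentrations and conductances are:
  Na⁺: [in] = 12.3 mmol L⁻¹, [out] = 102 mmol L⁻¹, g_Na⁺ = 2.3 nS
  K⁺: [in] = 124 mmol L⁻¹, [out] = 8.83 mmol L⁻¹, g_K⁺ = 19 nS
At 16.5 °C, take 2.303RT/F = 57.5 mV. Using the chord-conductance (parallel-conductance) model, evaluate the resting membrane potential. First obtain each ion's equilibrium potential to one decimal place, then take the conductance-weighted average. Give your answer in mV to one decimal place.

E_Na⁺ = (57.5/1)·log₁₀(102/12.3) = 52.8 mV
E_K⁺ = (57.5/1)·log₁₀(8.83/124) = -66.0 mV
Vm = (Σ gᵢEᵢ)/(Σ gᵢ) = (2.3·52.8 + 19·-66.0) / (2.3 + 19)
= -1132.56 / 21.3 = -53.17 mV

-53.2 mV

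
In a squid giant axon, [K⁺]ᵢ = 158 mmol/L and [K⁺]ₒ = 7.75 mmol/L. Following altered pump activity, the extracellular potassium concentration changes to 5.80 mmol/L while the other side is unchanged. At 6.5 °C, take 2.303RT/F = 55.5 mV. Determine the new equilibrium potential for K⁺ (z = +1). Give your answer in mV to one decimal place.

After the shift: [K⁺]_out = 5.80, [K⁺]_in = 158 mmol/L.
E_new = (55.5/1)·log₁₀(5.80/158) = 55.50 · (-1.4352) = -79.66 mV

-79.7 mV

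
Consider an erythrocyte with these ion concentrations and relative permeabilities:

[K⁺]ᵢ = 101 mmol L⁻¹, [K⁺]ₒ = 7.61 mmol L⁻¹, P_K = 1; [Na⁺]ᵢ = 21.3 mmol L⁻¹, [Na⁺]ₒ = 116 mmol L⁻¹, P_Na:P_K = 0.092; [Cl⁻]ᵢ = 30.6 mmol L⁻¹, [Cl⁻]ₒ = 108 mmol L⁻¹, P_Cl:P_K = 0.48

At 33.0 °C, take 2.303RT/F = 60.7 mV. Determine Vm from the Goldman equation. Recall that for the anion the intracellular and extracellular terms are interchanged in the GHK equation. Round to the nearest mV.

-41 mV

Vm = 60.7 · log₁₀[(Σ P·[cation]ₒ + Σ P·[anion]ᵢ) / (Σ P·[cation]ᵢ + Σ P·[anion]ₒ)]
Numerator = 1×7.61 + 0.092×116 + 0.48×30.6 = 32.97
Denominator = 1×101 + 0.092×21.3 + 0.48×108 = 154.8
Vm = 60.7 · log₁₀(0.21299) = 60.7 × (-0.6717) = -40.77 mV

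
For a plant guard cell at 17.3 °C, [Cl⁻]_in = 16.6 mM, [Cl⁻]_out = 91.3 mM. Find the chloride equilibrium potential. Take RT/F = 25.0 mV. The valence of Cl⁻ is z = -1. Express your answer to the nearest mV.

-43 mV

E = (25.0/z) · ln([Cl⁻]_out/[Cl⁻]_in) with z = -1.
For an anion, dividing by z = -1 reverses the sign.
= (25.0/-1) · ln(91.3/16.6) = -25.00 · ln(5.5)
= -25.00 · (1.7047) = -42.62 mV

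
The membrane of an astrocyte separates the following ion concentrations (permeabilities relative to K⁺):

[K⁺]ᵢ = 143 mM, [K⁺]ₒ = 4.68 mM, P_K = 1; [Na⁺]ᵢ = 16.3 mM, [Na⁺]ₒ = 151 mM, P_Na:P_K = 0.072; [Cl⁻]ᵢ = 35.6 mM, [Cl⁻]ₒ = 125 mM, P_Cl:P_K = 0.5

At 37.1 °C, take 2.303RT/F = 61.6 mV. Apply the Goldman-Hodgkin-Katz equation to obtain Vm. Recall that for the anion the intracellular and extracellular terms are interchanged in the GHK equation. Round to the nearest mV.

-49 mV

Vm = 61.6 · log₁₀[(Σ P·[cation]ₒ + Σ P·[anion]ᵢ) / (Σ P·[cation]ᵢ + Σ P·[anion]ₒ)]
Numerator = 1×4.68 + 0.072×151 + 0.5×35.6 = 33.35
Denominator = 1×143 + 0.072×16.3 + 0.5×125 = 206.7
Vm = 61.6 · log₁₀(0.16138) = 61.6 × (-0.7922) = -48.80 mV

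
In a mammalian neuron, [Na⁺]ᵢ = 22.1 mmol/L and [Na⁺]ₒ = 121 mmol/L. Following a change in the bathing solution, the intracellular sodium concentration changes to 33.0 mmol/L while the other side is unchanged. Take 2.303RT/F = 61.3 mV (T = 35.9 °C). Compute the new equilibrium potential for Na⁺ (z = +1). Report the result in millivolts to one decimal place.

After the shift: [Na⁺]_out = 121, [Na⁺]_in = 33.0 mmol/L.
E_new = (61.3/1)·log₁₀(121/33.0) = 61.30 · (0.5643) = 34.59 mV

34.6 mV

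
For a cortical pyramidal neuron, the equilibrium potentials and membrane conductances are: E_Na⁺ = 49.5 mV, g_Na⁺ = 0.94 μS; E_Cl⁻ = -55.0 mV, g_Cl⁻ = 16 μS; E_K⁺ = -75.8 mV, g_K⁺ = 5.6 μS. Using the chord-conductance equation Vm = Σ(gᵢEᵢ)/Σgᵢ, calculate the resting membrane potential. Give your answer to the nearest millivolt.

-56 mV

Σ gᵢEᵢ = 0.94·(49.5) + 16·(-55.0) + 5.6·(-75.8) = -1257.95
Σ gᵢ = 0.94 + 16 + 5.6 = 22.54
Vm = -1257.95 / 22.54 = -55.81 mV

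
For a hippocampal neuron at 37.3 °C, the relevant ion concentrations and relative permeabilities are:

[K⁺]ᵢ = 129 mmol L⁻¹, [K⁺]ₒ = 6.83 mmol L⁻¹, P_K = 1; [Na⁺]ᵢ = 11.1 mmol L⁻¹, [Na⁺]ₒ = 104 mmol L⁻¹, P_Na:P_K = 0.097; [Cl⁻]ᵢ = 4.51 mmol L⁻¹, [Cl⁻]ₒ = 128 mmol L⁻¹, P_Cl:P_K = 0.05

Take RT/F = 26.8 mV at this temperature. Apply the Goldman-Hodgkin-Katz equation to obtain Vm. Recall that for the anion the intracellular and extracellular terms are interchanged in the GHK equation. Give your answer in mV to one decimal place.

Vm = 26.8 · ln[(Σ P·[cation]ₒ + Σ P·[anion]ᵢ) / (Σ P·[cation]ᵢ + Σ P·[anion]ₒ)]
Numerator = 1×6.83 + 0.097×104 + 0.05×4.51 = 17.14
Denominator = 1×129 + 0.097×11.1 + 0.05×128 = 136.5
Vm = 26.8 · ln(0.12561) = 26.8 × (-2.0745) = -55.60 mV

-55.6 mV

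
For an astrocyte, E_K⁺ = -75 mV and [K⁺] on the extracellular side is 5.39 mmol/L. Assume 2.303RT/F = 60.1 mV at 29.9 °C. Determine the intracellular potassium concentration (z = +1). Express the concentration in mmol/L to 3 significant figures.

Nernst: E = (60.1/1) · log₁₀([out]/[in]), so log₁₀([out]/[in]) = -75.0 × 1 / 60.1 = -1.2479.
[out]/[in] = 10^(-1.2479) = 0.0565.
[in] = 5.39 / 0.0565 = 95.39 mmol/L.

95.4 mmol/L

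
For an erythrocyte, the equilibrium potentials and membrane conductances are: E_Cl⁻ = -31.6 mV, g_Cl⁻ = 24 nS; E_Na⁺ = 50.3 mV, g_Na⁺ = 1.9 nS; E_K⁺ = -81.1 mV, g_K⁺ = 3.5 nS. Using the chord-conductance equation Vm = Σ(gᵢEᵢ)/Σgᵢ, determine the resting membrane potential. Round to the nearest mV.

Σ gᵢEᵢ = 24·(-31.6) + 1.9·(50.3) + 3.5·(-81.1) = -946.68
Σ gᵢ = 24 + 1.9 + 3.5 = 29.4
Vm = -946.68 / 29.4 = -32.20 mV

-32 mV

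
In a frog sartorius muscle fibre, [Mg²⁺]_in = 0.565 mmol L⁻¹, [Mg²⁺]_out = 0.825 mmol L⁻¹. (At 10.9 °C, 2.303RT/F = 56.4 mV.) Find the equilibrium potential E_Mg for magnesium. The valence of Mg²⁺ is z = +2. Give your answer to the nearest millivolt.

5 mV

E = (56.4/z) · log₁₀([Mg²⁺]_out/[Mg²⁺]_in) with z = +2.
= (56.4/2) · log₁₀(0.825/0.565) = 28.20 · log₁₀(1.46)
= 28.20 · (0.1644) = 4.64 mV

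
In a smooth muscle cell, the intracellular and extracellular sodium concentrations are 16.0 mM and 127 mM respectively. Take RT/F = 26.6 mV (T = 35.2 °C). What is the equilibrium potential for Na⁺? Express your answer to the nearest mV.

E = (26.6/z) · ln([Na⁺]_out/[Na⁺]_in) with z = +1.
= (26.6/1) · ln(127/16.0) = 26.60 · ln(7.938)
= 26.60 · (2.0716) = 55.10 mV

55 mV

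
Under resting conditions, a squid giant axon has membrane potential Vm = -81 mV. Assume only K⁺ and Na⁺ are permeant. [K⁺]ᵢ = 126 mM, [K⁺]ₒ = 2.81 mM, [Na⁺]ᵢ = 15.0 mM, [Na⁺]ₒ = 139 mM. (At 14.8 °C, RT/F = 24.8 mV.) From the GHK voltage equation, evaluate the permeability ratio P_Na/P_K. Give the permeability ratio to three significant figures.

Let α = P_Na/P_K. GHK: Vm = 24.8·ln[(Kₒ + α·Naₒ)/(Kᵢ + α·Naᵢ)].
e^(Vm/24.8) = e^(-81.0/24.8) = 0.038154
So 0.038154·(Kᵢ + α·Naᵢ) = Kₒ + α·Naₒ → α = (0.038154·126.0 − 2.81) / (139.0 − 0.038154·15.0)
α = (4.807 − 2.81) / (139.0 − 0.5723) = 1.997/138.4 = 0.01443

0.0144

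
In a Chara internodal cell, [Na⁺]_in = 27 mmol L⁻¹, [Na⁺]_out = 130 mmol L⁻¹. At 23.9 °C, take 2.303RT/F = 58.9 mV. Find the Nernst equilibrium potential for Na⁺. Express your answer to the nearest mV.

40 mV

E = (58.9/z) · log₁₀([Na⁺]_out/[Na⁺]_in) with z = +1.
= (58.9/1) · log₁₀(130/27) = 58.90 · log₁₀(4.815)
= 58.90 · (0.6826) = 40.20 mV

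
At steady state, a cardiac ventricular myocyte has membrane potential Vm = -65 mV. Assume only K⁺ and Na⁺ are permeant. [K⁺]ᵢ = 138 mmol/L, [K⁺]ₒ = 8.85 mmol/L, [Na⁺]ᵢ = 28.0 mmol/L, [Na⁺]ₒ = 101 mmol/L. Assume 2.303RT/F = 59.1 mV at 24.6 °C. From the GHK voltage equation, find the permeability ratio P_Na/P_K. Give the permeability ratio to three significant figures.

0.0214

Let α = P_Na/P_K. GHK: Vm = 59.1·log₁₀[(Kₒ + α·Naₒ)/(Kᵢ + α·Naᵢ)].
10^(Vm/59.1) = 10^(-65.0/59.1) = 0.079464
So 0.079464·(Kᵢ + α·Naᵢ) = Kₒ + α·Naₒ → α = (0.079464·138.0 − 8.85) / (101.0 − 0.079464·28.0)
α = (10.97 − 8.85) / (101.0 − 2.225) = 2.116/98.78 = 0.02142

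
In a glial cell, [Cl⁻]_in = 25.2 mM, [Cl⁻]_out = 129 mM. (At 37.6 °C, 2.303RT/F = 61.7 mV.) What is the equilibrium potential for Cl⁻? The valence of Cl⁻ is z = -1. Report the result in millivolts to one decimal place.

-43.8 mV

E = (61.7/z) · log₁₀([Cl⁻]_out/[Cl⁻]_in) with z = -1.
For an anion, dividing by z = -1 reverses the sign.
= (61.7/-1) · log₁₀(129/25.2) = -61.70 · log₁₀(5.119)
= -61.70 · (0.7092) = -43.76 mV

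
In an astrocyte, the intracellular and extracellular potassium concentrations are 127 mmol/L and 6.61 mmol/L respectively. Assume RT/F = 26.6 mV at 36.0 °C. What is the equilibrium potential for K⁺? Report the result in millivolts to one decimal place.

-78.6 mV

E = (26.6/z) · ln([K⁺]_out/[K⁺]_in) with z = +1.
= (26.6/1) · ln(6.61/127) = 26.60 · ln(0.05205)
= 26.60 · (-2.9556) = -78.62 mV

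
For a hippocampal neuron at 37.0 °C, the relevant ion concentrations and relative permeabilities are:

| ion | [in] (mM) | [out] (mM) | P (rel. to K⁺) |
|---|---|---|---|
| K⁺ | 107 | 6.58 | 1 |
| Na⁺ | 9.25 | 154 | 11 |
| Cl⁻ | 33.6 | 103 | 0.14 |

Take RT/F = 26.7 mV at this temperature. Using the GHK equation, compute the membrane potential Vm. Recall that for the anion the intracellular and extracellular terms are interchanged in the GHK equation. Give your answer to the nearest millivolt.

Vm = 26.7 · ln[(Σ P·[cation]ₒ + Σ P·[anion]ᵢ) / (Σ P·[cation]ᵢ + Σ P·[anion]ₒ)]
Numerator = 1×6.58 + 11×154 + 0.14×33.6 = 1705
Denominator = 1×107 + 11×9.25 + 0.14×103 = 223.2
Vm = 26.7 · ln(7.6412) = 26.7 × (2.0336) = 54.30 mV

54 mV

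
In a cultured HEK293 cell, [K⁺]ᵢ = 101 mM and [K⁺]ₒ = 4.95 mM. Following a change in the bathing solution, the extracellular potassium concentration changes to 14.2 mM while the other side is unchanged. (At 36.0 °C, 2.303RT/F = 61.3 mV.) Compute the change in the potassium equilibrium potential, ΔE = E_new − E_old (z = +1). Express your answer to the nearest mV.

E_old = (61.3/1)·log₁₀(4.95/101) = -80.29 mV
E_new = (61.3/1)·log₁₀(14.2/101) = -52.23 mV
ΔE = -52.23 − (-80.29) = 28.06 mV

28 mV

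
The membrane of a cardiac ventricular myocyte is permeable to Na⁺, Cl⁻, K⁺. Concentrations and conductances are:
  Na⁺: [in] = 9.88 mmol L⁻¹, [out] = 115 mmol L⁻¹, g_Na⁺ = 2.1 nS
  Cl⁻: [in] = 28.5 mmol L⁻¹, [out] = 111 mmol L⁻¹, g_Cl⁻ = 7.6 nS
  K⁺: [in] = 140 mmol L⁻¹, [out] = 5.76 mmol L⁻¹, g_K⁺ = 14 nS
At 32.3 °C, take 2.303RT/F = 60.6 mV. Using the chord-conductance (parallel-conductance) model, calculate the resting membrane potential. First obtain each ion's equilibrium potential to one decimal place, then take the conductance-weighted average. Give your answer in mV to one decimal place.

-55.4 mV

E_Na⁺ = (60.6/1)·log₁₀(115/9.88) = 64.6 mV
E_Cl⁻ = (60.6/-1)·log₁₀(111/28.5) = -35.8 mV
E_K⁺ = (60.6/1)·log₁₀(5.76/140) = -84.0 mV
Vm = (Σ gᵢEᵢ)/(Σ gᵢ) = (2.1·64.6 + 7.6·-35.8 + 14·-84.0) / (2.1 + 7.6 + 14)
= -1312.42 / 23.7 = -55.38 mV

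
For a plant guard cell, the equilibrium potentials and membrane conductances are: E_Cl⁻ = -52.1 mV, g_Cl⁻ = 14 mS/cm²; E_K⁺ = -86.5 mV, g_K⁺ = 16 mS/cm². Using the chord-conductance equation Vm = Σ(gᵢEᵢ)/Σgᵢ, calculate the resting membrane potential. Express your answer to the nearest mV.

-70 mV

Σ gᵢEᵢ = 14·(-52.1) + 16·(-86.5) = -2113.40
Σ gᵢ = 14 + 16 = 30
Vm = -2113.40 / 30 = -70.45 mV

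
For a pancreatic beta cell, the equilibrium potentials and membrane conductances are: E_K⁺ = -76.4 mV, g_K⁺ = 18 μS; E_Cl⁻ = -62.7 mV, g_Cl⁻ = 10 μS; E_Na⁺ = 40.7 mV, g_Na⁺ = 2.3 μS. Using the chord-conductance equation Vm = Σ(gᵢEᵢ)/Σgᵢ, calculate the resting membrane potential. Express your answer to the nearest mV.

-63 mV

Σ gᵢEᵢ = 18·(-76.4) + 10·(-62.7) + 2.3·(40.7) = -1908.59
Σ gᵢ = 18 + 10 + 2.3 = 30.3
Vm = -1908.59 / 30.3 = -62.99 mV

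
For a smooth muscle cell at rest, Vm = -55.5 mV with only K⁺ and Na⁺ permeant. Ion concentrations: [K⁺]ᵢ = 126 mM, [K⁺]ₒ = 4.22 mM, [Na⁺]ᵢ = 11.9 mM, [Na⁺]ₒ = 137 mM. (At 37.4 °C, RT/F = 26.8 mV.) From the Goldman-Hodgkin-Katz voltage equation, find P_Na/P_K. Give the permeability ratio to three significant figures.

Let α = P_Na/P_K. GHK: Vm = 26.8·ln[(Kₒ + α·Naₒ)/(Kᵢ + α·Naᵢ)].
e^(Vm/26.8) = e^(-55.5/26.8) = 0.12607
So 0.12607·(Kᵢ + α·Naᵢ) = Kₒ + α·Naₒ → α = (0.12607·126.0 − 4.22) / (137.0 − 0.12607·11.9)
α = (15.89 − 4.22) / (137.0 − 1.5) = 11.67/135.5 = 0.08609

0.0861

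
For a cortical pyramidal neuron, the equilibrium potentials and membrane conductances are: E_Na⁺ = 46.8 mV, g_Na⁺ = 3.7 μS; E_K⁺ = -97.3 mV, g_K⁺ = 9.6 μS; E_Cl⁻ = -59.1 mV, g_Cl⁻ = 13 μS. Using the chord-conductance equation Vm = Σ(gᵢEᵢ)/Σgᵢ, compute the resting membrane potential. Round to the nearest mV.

-58 mV

Σ gᵢEᵢ = 3.7·(46.8) + 9.6·(-97.3) + 13·(-59.1) = -1529.22
Σ gᵢ = 3.7 + 9.6 + 13 = 26.3
Vm = -1529.22 / 26.3 = -58.15 mV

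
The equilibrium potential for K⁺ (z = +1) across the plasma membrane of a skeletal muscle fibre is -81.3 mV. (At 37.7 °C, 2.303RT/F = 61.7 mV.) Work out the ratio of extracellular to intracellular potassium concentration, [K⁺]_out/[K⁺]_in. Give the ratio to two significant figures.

0.048

log₁₀([out]/[in]) = E·z/(61.7) = -81.3 × 1 / 61.7 = -1.3177
[out]/[in] = 10^(-1.3177) = 0.04812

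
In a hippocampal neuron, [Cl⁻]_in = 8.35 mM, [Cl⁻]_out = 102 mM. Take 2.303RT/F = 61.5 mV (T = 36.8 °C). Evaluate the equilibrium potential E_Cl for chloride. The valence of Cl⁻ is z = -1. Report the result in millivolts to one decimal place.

-66.8 mV

E = (61.5/z) · log₁₀([Cl⁻]_out/[Cl⁻]_in) with z = -1.
For an anion, dividing by z = -1 reverses the sign.
= (61.5/-1) · log₁₀(102/8.35) = -61.50 · log₁₀(12.22)
= -61.50 · (1.0869) = -66.85 mV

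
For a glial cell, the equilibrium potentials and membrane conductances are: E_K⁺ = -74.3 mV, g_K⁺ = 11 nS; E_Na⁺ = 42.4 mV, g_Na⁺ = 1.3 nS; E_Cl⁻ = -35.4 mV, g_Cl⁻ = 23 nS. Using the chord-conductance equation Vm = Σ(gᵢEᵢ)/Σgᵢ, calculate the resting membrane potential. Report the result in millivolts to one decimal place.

Σ gᵢEᵢ = 11·(-74.3) + 1.3·(42.4) + 23·(-35.4) = -1576.38
Σ gᵢ = 11 + 1.3 + 23 = 35.3
Vm = -1576.38 / 35.3 = -44.66 mV

-44.7 mV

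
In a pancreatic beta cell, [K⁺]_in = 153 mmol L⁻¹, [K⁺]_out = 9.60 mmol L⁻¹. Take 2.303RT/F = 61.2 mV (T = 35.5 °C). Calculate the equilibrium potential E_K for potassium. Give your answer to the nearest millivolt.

E = (61.2/z) · log₁₀([K⁺]_out/[K⁺]_in) with z = +1.
= (61.2/1) · log₁₀(9.60/153) = 61.20 · log₁₀(0.06275)
= 61.20 · (-1.2024) = -73.59 mV

-74 mV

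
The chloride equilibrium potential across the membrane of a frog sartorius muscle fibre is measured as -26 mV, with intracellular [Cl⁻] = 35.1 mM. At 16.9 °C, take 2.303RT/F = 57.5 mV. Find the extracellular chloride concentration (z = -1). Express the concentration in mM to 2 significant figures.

Nernst: E = (57.5/-1) · log₁₀([out]/[in]), so log₁₀([out]/[in]) = -26.0 × -1 / 57.5 = 0.4522.
[out]/[in] = 10^(0.4522) = 2.833.
[out] = 2.833 × 35.1 = 99.42 mM.

99 mM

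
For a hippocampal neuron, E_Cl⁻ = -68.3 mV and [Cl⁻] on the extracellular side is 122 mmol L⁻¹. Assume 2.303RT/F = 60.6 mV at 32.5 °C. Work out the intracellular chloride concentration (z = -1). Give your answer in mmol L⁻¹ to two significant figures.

Nernst: E = (60.6/-1) · log₁₀([out]/[in]), so log₁₀([out]/[in]) = -68.3 × -1 / 60.6 = 1.1271.
[out]/[in] = 10^(1.1271) = 13.4.
[in] = 122 / 13.4 = 9.105 mmol L⁻¹.

9.1 mmol L⁻¹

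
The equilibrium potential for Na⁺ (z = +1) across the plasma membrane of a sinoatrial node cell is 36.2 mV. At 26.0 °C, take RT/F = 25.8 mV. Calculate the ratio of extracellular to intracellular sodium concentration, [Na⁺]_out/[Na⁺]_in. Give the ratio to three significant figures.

ln([out]/[in]) = E·z/(25.8) = 36.2 × 1 / 25.8 = 1.4031
[out]/[in] = e^(1.4031) = 4.068

4.07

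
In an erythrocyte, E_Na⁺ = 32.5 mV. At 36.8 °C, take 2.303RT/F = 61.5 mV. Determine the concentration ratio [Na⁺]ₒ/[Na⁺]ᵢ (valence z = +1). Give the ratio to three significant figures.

3.38

log₁₀([out]/[in]) = E·z/(61.5) = 32.5 × 1 / 61.5 = 0.5285
[out]/[in] = 10^(0.5285) = 3.376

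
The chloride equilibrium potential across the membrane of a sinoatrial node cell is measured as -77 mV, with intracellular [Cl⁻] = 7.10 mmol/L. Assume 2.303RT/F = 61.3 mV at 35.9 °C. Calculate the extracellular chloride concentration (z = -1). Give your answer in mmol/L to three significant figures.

Nernst: E = (61.3/-1) · log₁₀([out]/[in]), so log₁₀([out]/[in]) = -77.0 × -1 / 61.3 = 1.2561.
[out]/[in] = 10^(1.2561) = 18.04.
[out] = 18.04 × 7.10 = 128 mmol/L.

128 mmol/L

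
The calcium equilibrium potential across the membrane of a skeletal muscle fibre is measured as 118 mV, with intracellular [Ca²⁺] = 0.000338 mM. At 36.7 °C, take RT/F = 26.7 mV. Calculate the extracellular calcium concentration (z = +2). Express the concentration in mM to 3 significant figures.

Nernst: E = (26.7/2) · ln([out]/[in]), so ln([out]/[in]) = 118.0 × 2 / 26.7 = 8.8390.
[out]/[in] = e^(8.8390) = 6898.
[out] = 6898 × 0.000338 = 2.331 mM.

2.33 mM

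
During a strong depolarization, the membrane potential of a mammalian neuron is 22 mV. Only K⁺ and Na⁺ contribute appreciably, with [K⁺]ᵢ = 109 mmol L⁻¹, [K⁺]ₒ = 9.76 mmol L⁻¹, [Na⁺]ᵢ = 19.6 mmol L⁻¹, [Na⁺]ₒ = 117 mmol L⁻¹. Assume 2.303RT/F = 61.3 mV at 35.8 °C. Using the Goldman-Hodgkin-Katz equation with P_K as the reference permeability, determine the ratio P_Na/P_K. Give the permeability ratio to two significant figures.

3.3

Let α = P_Na/P_K. GHK: Vm = 61.3·log₁₀[(Kₒ + α·Naₒ)/(Kᵢ + α·Naᵢ)].
10^(Vm/61.3) = 10^(22.0/61.3) = 2.285
So 2.285·(Kᵢ + α·Naᵢ) = Kₒ + α·Naₒ → α = (2.285·109.0 − 9.76) / (117.0 − 2.285·19.6)
α = (249.1 − 9.76) / (117.0 − 44.79) = 239.3/72.21 = 3.314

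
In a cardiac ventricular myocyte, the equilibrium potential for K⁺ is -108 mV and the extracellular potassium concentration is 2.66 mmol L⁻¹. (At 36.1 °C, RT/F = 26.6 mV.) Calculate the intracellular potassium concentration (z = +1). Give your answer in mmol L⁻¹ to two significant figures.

Nernst: E = (26.6/1) · ln([out]/[in]), so ln([out]/[in]) = -108.0 × 1 / 26.6 = -4.0602.
[out]/[in] = e^(-4.0602) = 0.01725.
[in] = 2.66 / 0.01725 = 154.2 mmol L⁻¹.

150 mmol L⁻¹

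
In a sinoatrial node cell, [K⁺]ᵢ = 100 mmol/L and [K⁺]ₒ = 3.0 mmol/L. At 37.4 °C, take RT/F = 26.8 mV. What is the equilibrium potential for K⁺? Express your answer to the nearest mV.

-94 mV

E = (26.8/z) · ln([K⁺]_out/[K⁺]_in) with z = +1.
= (26.8/1) · ln(3.0/100) = 26.80 · ln(0.03)
= 26.80 · (-3.5066) = -93.98 mV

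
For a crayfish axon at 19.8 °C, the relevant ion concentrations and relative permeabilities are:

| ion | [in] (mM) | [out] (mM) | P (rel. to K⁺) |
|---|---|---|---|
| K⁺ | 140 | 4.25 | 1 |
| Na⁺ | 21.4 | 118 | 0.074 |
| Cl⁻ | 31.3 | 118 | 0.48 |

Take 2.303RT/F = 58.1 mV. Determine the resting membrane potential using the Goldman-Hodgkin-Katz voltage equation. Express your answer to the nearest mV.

Vm = 58.1 · log₁₀[(Σ P·[cation]ₒ + Σ P·[anion]ᵢ) / (Σ P·[cation]ᵢ + Σ P·[anion]ₒ)]
Numerator = 1×4.25 + 0.074×118 + 0.48×31.3 = 28.01
Denominator = 1×140 + 0.074×21.4 + 0.48×118 = 198.2
Vm = 58.1 · log₁₀(0.14128) = 58.1 × (-0.8499) = -49.38 mV

-49 mV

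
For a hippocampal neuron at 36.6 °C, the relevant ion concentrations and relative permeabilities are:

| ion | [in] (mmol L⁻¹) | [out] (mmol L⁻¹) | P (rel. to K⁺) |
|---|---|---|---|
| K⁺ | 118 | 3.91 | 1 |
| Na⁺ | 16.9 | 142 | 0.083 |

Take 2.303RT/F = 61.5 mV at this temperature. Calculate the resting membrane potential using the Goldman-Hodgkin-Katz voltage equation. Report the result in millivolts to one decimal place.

Vm = 61.5 · log₁₀[(Σ P·[cation]ₒ + Σ P·[anion]ᵢ) / (Σ P·[cation]ᵢ + Σ P·[anion]ₒ)]
Numerator = 1×3.91 + 0.083×142 = 15.7
Denominator = 1×118 + 0.083×16.9 = 119.4
Vm = 61.5 · log₁₀(0.13145) = 61.5 × (-0.8812) = -54.20 mV

-54.2 mV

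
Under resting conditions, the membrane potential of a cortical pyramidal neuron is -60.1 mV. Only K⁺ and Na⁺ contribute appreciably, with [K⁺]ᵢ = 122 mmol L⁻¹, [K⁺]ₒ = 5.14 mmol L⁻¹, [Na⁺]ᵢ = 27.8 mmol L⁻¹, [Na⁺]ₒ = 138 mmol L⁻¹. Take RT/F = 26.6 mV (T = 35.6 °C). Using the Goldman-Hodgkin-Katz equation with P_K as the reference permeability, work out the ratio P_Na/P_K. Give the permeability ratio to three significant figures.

0.0562

Let α = P_Na/P_K. GHK: Vm = 26.6·ln[(Kₒ + α·Naₒ)/(Kᵢ + α·Naᵢ)].
e^(Vm/26.6) = e^(-60.1/26.6) = 0.10441
So 0.10441·(Kᵢ + α·Naᵢ) = Kₒ + α·Naₒ → α = (0.10441·122.0 − 5.14) / (138.0 − 0.10441·27.8)
α = (12.74 − 5.14) / (138.0 − 2.903) = 7.598/135.1 = 0.05624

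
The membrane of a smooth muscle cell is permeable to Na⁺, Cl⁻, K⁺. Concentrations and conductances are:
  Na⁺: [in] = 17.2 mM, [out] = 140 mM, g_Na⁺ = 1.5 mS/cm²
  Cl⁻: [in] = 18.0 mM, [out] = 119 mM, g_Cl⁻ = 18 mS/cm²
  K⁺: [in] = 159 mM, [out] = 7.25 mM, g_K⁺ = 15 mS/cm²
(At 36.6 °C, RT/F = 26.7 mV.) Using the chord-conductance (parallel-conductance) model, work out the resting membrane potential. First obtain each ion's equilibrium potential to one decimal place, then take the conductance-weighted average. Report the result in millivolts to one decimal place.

E_Na⁺ = (26.7/1)·ln(140/17.2) = 56.0 mV
E_Cl⁻ = (26.7/-1)·ln(119/18.0) = -50.4 mV
E_K⁺ = (26.7/1)·ln(7.25/159) = -82.4 mV
Vm = (Σ gᵢEᵢ)/(Σ gᵢ) = (1.5·56.0 + 18·-50.4 + 15·-82.4) / (1.5 + 18 + 15)
= -2059.20 / 34.5 = -59.69 mV

-59.7 mV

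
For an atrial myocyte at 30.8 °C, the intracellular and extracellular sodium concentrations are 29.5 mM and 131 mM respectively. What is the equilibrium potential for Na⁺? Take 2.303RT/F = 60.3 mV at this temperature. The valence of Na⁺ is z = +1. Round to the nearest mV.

E = (60.3/z) · log₁₀([Na⁺]_out/[Na⁺]_in) with z = +1.
= (60.3/1) · log₁₀(131/29.5) = 60.30 · log₁₀(4.441)
= 60.30 · (0.6474) = 39.04 mV

39 mV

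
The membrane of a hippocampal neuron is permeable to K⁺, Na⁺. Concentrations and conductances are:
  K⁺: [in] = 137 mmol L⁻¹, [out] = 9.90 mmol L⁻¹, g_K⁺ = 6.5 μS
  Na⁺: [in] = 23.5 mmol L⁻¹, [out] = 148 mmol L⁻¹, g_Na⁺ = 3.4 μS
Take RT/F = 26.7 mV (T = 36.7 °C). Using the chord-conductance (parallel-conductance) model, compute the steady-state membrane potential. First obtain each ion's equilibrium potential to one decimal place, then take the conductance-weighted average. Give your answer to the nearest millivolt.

-29 mV

E_K⁺ = (26.7/1)·ln(9.90/137) = -70.2 mV
E_Na⁺ = (26.7/1)·ln(148/23.5) = 49.1 mV
Vm = (Σ gᵢEᵢ)/(Σ gᵢ) = (6.5·-70.2 + 3.4·49.1) / (6.5 + 3.4)
= -289.36 / 9.9 = -29.23 mV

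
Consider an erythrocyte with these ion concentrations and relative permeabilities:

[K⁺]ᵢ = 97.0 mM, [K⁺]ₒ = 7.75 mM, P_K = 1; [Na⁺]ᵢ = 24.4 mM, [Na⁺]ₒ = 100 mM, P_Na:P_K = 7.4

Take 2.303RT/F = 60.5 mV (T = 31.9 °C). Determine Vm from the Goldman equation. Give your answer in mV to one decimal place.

Vm = 60.5 · log₁₀[(Σ P·[cation]ₒ + Σ P·[anion]ᵢ) / (Σ P·[cation]ᵢ + Σ P·[anion]ₒ)]
Numerator = 1×7.75 + 7.4×100 = 747.8
Denominator = 1×97.0 + 7.4×24.4 = 277.6
Vm = 60.5 · log₁₀(2.694) = 60.5 × (0.4304) = 26.04 mV

26.0 mV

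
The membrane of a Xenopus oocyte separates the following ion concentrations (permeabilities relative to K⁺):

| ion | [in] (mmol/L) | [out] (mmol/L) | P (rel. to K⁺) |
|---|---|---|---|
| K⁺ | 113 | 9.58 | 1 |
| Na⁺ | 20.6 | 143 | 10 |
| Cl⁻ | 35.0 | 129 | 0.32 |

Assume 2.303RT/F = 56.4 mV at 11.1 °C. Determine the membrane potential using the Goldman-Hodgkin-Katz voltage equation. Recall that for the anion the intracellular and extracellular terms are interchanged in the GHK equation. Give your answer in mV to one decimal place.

34.1 mV

Vm = 56.4 · log₁₀[(Σ P·[cation]ₒ + Σ P·[anion]ᵢ) / (Σ P·[cation]ᵢ + Σ P·[anion]ₒ)]
Numerator = 1×9.58 + 10×143 + 0.32×35.0 = 1451
Denominator = 1×113 + 10×20.6 + 0.32×129 = 360.3
Vm = 56.4 · log₁₀(4.0268) = 56.4 × (0.6050) = 34.12 mV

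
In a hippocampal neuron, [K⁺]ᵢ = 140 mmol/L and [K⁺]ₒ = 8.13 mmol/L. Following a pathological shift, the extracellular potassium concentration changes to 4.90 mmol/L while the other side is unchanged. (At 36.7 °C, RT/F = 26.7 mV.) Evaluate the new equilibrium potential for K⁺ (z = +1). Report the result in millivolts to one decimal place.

After the shift: [K⁺]_out = 4.90, [K⁺]_in = 140 mmol/L.
E_new = (26.7/1)·ln(4.90/140) = 26.70 · (-3.3524) = -89.51 mV

-89.5 mV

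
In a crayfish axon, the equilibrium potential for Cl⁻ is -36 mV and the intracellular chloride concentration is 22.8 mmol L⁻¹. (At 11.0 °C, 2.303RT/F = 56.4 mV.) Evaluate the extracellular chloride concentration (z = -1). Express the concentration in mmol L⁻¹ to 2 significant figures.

Nernst: E = (56.4/-1) · log₁₀([out]/[in]), so log₁₀([out]/[in]) = -36.0 × -1 / 56.4 = 0.6383.
[out]/[in] = 10^(0.6383) = 4.348.
[out] = 4.348 × 22.8 = 99.14 mmol L⁻¹.

99 mmol L⁻¹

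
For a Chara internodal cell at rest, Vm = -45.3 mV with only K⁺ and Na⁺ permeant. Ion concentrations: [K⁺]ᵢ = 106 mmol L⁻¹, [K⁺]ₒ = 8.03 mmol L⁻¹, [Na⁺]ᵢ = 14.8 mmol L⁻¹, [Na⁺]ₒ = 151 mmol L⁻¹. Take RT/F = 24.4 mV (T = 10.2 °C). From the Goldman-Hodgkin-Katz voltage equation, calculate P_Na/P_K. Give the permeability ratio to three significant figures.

0.0574

Let α = P_Na/P_K. GHK: Vm = 24.4·ln[(Kₒ + α·Naₒ)/(Kᵢ + α·Naᵢ)].
e^(Vm/24.4) = e^(-45.3/24.4) = 0.15621
So 0.15621·(Kᵢ + α·Naᵢ) = Kₒ + α·Naₒ → α = (0.15621·106.0 − 8.03) / (151.0 − 0.15621·14.8)
α = (16.56 − 8.03) / (151.0 − 2.312) = 8.528/148.7 = 0.05736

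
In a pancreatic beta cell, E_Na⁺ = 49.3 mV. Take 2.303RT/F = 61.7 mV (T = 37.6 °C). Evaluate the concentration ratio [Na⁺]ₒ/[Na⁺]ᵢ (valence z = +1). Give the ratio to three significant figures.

log₁₀([out]/[in]) = E·z/(61.7) = 49.3 × 1 / 61.7 = 0.7990
[out]/[in] = 10^(0.7990) = 6.295

6.30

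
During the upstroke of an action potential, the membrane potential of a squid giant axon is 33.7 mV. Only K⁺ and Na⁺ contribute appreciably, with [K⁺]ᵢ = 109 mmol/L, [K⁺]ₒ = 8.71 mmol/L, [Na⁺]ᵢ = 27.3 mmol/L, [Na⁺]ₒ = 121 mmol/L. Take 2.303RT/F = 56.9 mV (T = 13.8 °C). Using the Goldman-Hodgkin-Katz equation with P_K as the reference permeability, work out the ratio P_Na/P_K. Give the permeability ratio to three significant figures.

29.3

Let α = P_Na/P_K. GHK: Vm = 56.9·log₁₀[(Kₒ + α·Naₒ)/(Kᵢ + α·Naᵢ)].
10^(Vm/56.9) = 10^(33.7/56.9) = 3.9108
So 3.9108·(Kᵢ + α·Naᵢ) = Kₒ + α·Naₒ → α = (3.9108·109.0 − 8.71) / (121.0 − 3.9108·27.3)
α = (426.3 − 8.71) / (121.0 − 106.8) = 417.6/14.23 = 29.33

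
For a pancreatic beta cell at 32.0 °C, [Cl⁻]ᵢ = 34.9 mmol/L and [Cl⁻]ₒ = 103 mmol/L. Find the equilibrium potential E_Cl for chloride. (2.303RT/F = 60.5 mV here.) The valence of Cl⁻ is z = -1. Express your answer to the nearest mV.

E = (60.5/z) · log₁₀([Cl⁻]_out/[Cl⁻]_in) with z = -1.
For an anion, dividing by z = -1 reverses the sign.
= (60.5/-1) · log₁₀(103/34.9) = -60.50 · log₁₀(2.951)
= -60.50 · (0.4700) = -28.44 mV

-28 mV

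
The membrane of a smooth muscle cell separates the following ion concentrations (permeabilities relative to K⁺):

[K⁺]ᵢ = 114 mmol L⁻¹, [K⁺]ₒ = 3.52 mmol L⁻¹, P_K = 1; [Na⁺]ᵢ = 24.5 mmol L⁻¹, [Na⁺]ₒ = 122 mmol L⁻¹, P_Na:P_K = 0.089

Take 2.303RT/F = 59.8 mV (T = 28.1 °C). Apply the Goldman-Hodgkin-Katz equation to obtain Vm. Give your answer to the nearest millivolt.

-54 mV

Vm = 59.8 · log₁₀[(Σ P·[cation]ₒ + Σ P·[anion]ᵢ) / (Σ P·[cation]ᵢ + Σ P·[anion]ₒ)]
Numerator = 1×3.52 + 0.089×122 = 14.38
Denominator = 1×114 + 0.089×24.5 = 116.2
Vm = 59.8 · log₁₀(0.12376) = 59.8 × (-0.9074) = -54.26 mV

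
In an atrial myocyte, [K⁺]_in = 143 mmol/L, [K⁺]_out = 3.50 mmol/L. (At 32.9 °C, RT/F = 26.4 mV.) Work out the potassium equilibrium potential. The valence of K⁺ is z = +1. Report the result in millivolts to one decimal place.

E = (26.4/z) · ln([K⁺]_out/[K⁺]_in) with z = +1.
= (26.4/1) · ln(3.50/143) = 26.40 · ln(0.02448)
= 26.40 · (-3.7101) = -97.95 mV

-97.9 mV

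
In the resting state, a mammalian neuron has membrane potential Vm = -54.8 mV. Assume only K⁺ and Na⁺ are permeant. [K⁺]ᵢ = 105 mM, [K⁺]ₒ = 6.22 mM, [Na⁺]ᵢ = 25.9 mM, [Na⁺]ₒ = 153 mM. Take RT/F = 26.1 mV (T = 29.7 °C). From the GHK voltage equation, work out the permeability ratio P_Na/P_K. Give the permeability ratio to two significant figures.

Let α = P_Na/P_K. GHK: Vm = 26.1·ln[(Kₒ + α·Naₒ)/(Kᵢ + α·Naᵢ)].
e^(Vm/26.1) = e^(-54.8/26.1) = 0.1225
So 0.1225·(Kᵢ + α·Naᵢ) = Kₒ + α·Naₒ → α = (0.1225·105.0 − 6.22) / (153.0 − 0.1225·25.9)
α = (12.86 − 6.22) / (153.0 − 3.173) = 6.643/149.8 = 0.04434

0.044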